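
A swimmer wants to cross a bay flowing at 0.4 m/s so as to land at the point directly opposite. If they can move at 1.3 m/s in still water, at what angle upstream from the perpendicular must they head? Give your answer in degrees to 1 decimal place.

To cancel the current, the upstream component of the swimmer's velocity must equal the flow: 1.3 sin θ = 0.4.
sin θ = 0.4 / 1.3 = 0.3077.
θ = arcsin(0.3077) = 17.920°.

17.9°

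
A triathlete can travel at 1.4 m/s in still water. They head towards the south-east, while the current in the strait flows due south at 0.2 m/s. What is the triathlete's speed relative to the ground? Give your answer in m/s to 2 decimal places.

Taking east as x and north as y: velocity relative to the water = (0.990, -0.990) m/s; the water relative to ground = (0.000, -0.200) m/s.
Velocity relative to ground = (0.990, -0.990) + (0.000, -0.200) = (0.990, -1.190) m/s.
Speed = |(0.990, -1.190)| = 1.548 m/s.

1.55 m/s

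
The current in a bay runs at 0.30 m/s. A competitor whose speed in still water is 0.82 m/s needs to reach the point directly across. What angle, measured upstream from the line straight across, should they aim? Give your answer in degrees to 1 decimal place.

21.5°

To cancel the current, the upstream component of the competitor's velocity must equal the flow: 0.82 sin θ = 0.30.
sin θ = 0.30 / 0.82 = 0.3659.
θ = arcsin(0.3659) = 21.460°.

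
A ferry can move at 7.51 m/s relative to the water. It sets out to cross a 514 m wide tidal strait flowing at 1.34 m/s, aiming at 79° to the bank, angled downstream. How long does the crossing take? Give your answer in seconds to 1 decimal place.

The component of the ferry's velocity perpendicular to the bank is 7.51 × sin 79° = 7.372 m/s.
The current is parallel to the bank, so it does not affect the crossing time.
Time = 514 / 7.372 = 69.723 s.

69.7 s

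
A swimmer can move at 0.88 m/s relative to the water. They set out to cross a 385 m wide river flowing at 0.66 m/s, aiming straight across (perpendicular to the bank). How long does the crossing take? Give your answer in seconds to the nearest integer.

438 s

The component of the swimmer's velocity perpendicular to the bank is 0.88 m/s.
The flow acts along the bank and has no component across it.
Time = 385 / 0.880 = 437.500 s.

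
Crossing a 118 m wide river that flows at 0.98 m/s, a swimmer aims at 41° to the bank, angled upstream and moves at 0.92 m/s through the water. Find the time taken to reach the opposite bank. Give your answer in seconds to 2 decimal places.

The component of the swimmer's velocity perpendicular to the bank is 0.92 × sin 41° = 0.604 m/s.
The current is parallel to the bank, so it does not affect the crossing time.
Time = 118 / 0.604 = 195.502 s.

195.50 s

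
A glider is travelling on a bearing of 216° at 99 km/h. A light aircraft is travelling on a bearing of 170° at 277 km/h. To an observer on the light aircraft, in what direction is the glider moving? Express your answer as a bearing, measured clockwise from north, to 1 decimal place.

Taking east as x and north as y: glider velocity = (-58.191, -80.093) km/h; light aircraft velocity = (48.101, -272.792) km/h.
Velocity of glider relative to light aircraft = (-58.191, -80.093) − (48.101, -272.792) = (-106.291, 192.699) km/h.
Bearing = atan2(-106.29, 192.70) = 331.12° clockwise from north.

331.1°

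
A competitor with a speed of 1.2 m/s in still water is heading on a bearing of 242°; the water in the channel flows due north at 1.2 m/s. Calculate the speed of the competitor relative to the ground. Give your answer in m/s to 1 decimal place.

Taking east as x and north as y: velocity relative to the water = (-1.060, -0.563) m/s; the water relative to ground = (0.000, 1.200) m/s.
Velocity relative to ground = (-1.060, -0.563) + (0.000, 1.200) = (-1.060, 0.637) m/s.
Speed = |(-1.060, 0.637)| = 1.236 m/s.

1.2 m/s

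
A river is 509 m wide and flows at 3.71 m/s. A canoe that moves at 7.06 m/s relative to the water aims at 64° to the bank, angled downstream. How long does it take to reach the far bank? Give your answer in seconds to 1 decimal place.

The component of the canoe's velocity perpendicular to the bank is 7.06 × sin 64° = 6.345 m/s.
The current is parallel to the bank, so it does not affect the crossing time.
Time = 509 / 6.345 = 80.215 s.

80.2 s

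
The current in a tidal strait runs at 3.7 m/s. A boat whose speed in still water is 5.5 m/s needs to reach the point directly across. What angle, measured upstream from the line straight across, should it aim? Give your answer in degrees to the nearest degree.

To cancel the current, the upstream component of the boat's velocity must equal the flow: 5.5 sin θ = 3.7.
sin θ = 3.7 / 5.5 = 0.6727.
θ = arcsin(0.6727) = 42.278°.

42°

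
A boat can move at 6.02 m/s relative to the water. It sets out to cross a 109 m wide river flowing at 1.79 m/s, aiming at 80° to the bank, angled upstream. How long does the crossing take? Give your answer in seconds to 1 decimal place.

The component of the boat's velocity perpendicular to the bank is 6.02 × sin 80° = 5.929 m/s.
Only the cross-stream component determines the crossing time; the current contributes nothing perpendicular to the bank.
Time = 109 / 5.929 = 18.386 s.

18.4 s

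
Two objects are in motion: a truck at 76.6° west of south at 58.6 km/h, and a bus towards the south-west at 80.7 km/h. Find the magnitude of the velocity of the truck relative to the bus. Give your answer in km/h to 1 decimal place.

43.5 km/h

Taking east as x and north as y: truck velocity = (-57.005, -13.580) km/h; bus velocity = (-57.064, -57.064) km/h.
Velocity of truck relative to bus = (-57.005, -13.580) − (-57.064, -57.064) = (0.059, 43.483) km/h.
Magnitude = |(0.059, 43.483)| = 43.483 km/h.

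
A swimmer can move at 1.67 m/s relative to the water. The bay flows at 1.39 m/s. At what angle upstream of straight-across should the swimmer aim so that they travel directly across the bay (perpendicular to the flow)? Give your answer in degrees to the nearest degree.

To cancel the current, the upstream component of the swimmer's velocity must equal the flow: 1.67 sin θ = 1.39.
sin θ = 1.39 / 1.67 = 0.8323.
θ = arcsin(0.8323) = 56.339°.

56°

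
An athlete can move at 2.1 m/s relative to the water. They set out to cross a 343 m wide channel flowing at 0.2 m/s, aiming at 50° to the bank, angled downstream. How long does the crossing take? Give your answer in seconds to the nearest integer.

The component of the athlete's velocity perpendicular to the bank is 2.1 × sin 50° = 1.609 m/s.
The flow acts along the bank and has no component across it.
Time = 343 / 1.609 = 213.217 s.

213 s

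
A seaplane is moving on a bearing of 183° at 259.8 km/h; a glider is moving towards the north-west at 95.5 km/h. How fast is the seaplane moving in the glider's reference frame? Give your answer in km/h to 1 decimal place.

331.4 km/h

Taking east as x and north as y: seaplane velocity = (-13.597, -259.444) km/h; glider velocity = (-67.529, 67.529) km/h.
Velocity of seaplane relative to glider = (-13.597, -259.444) − (-67.529, 67.529) = (53.932, -326.973) km/h.
Magnitude = |(53.932, -326.973)| = 331.391 km/h.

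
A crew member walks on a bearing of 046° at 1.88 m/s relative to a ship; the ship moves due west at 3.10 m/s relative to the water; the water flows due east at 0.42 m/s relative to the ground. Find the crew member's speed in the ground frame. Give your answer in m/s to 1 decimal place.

In east/north components (m/s): crew member relative to ship = (1.352, 1.306); ship relative to water = (-3.100, 0.000); water relative to ground = (0.420, 0.000).
Sum = (-1.328, 1.306) m/s.
Speed = |(-1.328, 1.306)| = 1.862 m/s.

1.9 m/s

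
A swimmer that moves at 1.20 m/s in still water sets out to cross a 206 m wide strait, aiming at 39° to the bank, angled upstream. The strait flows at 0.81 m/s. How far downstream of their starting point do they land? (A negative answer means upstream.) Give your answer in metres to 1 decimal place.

Perpendicular speed = 0.755 m/s; crossing time = 206 / 0.755 = 272.781 s.
Net downstream speed = -0.123 m/s.
Drift = -0.123 × 272.781 = -33.436 m (upstream).

-33.4 m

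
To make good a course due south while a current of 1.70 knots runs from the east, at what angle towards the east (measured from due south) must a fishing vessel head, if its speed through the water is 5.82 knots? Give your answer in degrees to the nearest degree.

The current pushes perpendicular to the desired track; the heading must have a component into the current equal to 1.70 knots: 5.82 sin θ = 1.70.
sin θ = 0.2921, so θ = 16.983°.

17°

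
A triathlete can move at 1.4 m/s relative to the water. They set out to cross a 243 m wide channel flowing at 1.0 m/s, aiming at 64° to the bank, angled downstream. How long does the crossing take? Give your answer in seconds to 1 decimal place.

193.1 s

The component of the triathlete's velocity perpendicular to the bank is 1.4 × sin 64° = 1.258 m/s.
The flow acts along the bank and has no component across it.
Time = 243 / 1.258 = 193.116 s.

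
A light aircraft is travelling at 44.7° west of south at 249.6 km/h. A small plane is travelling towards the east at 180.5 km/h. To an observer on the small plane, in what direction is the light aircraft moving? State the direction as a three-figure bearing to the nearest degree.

Taking east as x and north as y: light aircraft velocity = (-175.567, -177.416) km/h; small plane velocity = (180.500, 0.000) km/h.
Velocity of light aircraft relative to small plane = (-175.567, -177.416) − (180.500, 0.000) = (-356.067, -177.416) km/h.
Bearing = atan2(-356.07, -177.42) = 243.51° clockwise from north.

244°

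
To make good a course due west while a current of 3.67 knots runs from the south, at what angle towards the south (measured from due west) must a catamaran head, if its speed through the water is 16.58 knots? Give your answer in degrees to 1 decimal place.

The current pushes perpendicular to the desired track; the heading must have a component into the current equal to 3.67 knots: 16.58 sin θ = 3.67.
sin θ = 0.2214, so θ = 12.788°.

12.8°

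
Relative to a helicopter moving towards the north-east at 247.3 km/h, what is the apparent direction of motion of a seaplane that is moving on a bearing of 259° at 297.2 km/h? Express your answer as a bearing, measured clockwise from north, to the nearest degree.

244°

Taking east as x and north as y: seaplane velocity = (-291.740, -56.708) km/h; helicopter velocity = (174.868, 174.868) km/h.
Velocity of seaplane relative to helicopter = (-291.740, -56.708) − (174.868, 174.868) = (-466.607, -231.576) km/h.
Bearing = atan2(-466.61, -231.58) = 243.60° clockwise from north.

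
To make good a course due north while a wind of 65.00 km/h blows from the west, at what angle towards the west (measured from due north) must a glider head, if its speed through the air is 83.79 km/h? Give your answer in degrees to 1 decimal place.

The wind pushes perpendicular to the desired track; the heading must have a component into the wind equal to 65.00 km/h: 83.79 sin θ = 65.00.
sin θ = 0.7757, so θ = 50.873°.

50.9°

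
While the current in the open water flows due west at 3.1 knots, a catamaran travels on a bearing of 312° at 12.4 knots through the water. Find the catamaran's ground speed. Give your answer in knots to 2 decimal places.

14.85 knots

Taking east as x and north as y: velocity relative to the water = (-9.215, 8.297) knots; the water relative to ground = (-3.100, 0.000) knots.
Velocity relative to ground = (-9.215, 8.297) + (-3.100, 0.000) = (-12.315, 8.297) knots.
Speed = |(-12.315, 8.297)| = 14.849 knots.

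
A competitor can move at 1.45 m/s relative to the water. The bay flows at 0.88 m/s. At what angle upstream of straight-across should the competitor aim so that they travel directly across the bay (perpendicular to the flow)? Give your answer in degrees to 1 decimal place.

37.4°

To cancel the current, the upstream component of the competitor's velocity must equal the flow: 1.45 sin θ = 0.88.
sin θ = 0.88 / 1.45 = 0.6069.
θ = arcsin(0.6069) = 37.365°.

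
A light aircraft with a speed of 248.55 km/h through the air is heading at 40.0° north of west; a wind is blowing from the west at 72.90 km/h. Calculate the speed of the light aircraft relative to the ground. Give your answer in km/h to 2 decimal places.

Taking east as x and north as y: velocity relative to the air = (-190.400, 159.765) km/h; the air relative to ground = (72.900, 0.000) km/h.
Velocity relative to ground = (-190.400, 159.765) + (72.900, 0.000) = (-117.500, 159.765) km/h.
Speed = |(-117.500, 159.765)| = 198.321 km/h.

198.32 km/h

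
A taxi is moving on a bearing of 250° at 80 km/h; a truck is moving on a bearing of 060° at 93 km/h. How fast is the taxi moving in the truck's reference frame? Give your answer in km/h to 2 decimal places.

Taking east as x and north as y: taxi velocity = (-75.175, -27.362) km/h; truck velocity = (80.540, 46.500) km/h.
Velocity of taxi relative to truck = (-75.175, -27.362) − (80.540, 46.500) = (-155.716, -73.862) km/h.
Magnitude = |(-155.716, -73.862)| = 172.345 km/h.

172.35 km/h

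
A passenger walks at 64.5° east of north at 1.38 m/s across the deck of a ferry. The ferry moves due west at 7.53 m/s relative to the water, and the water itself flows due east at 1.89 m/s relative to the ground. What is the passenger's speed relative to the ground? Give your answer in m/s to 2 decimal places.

4.43 m/s

In east/north components (m/s): passenger relative to ferry = (1.246, 0.594); ferry relative to water = (-7.530, 0.000); water relative to ground = (1.890, 0.000).
Sum = (-4.394, 0.594) m/s.
Speed = |(-4.394, 0.594)| = 4.434 m/s.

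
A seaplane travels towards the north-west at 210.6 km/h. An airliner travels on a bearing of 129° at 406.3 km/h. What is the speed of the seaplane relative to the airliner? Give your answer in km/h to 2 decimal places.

616.14 km/h

Taking east as x and north as y: seaplane velocity = (-148.917, 148.917) km/h; airliner velocity = (315.754, -255.693) km/h.
Velocity of seaplane relative to airliner = (-148.917, 148.917) − (315.754, -255.693) = (-464.671, 404.610) km/h.
Magnitude = |(-464.671, 404.610)| = 616.140 km/h.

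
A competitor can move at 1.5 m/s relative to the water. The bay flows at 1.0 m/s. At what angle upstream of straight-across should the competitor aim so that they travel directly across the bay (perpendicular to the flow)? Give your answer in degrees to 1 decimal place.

To cancel the current, the upstream component of the competitor's velocity must equal the flow: 1.5 sin θ = 1.0.
sin θ = 1.0 / 1.5 = 0.6667.
θ = arcsin(0.6667) = 41.810°.

41.8°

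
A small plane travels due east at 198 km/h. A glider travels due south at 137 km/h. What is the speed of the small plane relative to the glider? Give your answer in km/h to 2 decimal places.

240.78 km/h

Taking east as x and north as y: small plane velocity = (198.000, 0.000) km/h; glider velocity = (0.000, -137.000) km/h.
Velocity of small plane relative to glider = (198.000, 0.000) − (0.000, -137.000) = (198.000, 137.000) km/h.
Magnitude = |(198.000, 137.000)| = 240.776 km/h.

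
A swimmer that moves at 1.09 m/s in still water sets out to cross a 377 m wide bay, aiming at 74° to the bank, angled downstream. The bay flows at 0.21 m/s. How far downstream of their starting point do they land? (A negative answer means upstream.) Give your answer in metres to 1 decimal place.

Perpendicular speed = 1.048 m/s; crossing time = 377 / 1.048 = 359.810 s.
Net downstream speed = 0.510 m/s.
Drift = 0.510 × 359.810 = 183.663 m (downstream).

183.7 m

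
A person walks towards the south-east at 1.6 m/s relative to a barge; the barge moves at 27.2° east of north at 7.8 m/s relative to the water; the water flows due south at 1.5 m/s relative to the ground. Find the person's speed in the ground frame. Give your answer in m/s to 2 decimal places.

In east/north components (m/s): person relative to barge = (1.131, -1.131); barge relative to water = (3.565, 6.937); water relative to ground = (0.000, -1.500).
Sum = (4.697, 4.306) m/s.
Speed = |(4.697, 4.306)| = 6.372 m/s.

6.37 m/s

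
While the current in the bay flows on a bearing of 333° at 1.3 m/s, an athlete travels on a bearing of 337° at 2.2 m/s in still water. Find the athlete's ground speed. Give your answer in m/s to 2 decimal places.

Taking east as x and north as y: velocity relative to the water = (-0.860, 2.025) m/s; the water relative to ground = (-0.590, 1.158) m/s.
Velocity relative to ground = (-0.860, 2.025) + (-0.590, 1.158) = (-1.450, 3.183) m/s.
Speed = |(-1.450, 3.183)| = 3.498 m/s.

3.50 m/s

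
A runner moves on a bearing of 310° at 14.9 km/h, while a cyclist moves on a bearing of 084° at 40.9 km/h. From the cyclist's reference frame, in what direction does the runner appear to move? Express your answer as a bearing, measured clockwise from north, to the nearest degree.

276°

Taking east as x and north as y: runner velocity = (-11.414, 9.578) km/h; cyclist velocity = (40.676, 4.275) km/h.
Velocity of runner relative to cyclist = (-11.414, 9.578) − (40.676, 4.275) = (-52.090, 5.302) km/h.
Bearing = atan2(-52.09, 5.30) = 275.81° clockwise from north.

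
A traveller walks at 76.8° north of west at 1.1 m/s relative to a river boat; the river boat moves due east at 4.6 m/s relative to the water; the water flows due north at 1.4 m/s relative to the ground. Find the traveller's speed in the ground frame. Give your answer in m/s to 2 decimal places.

In east/north components (m/s): traveller relative to river boat = (-0.251, 1.071); river boat relative to water = (4.600, 0.000); water relative to ground = (0.000, 1.400).
Sum = (4.349, 2.471) m/s.
Speed = |(4.349, 2.471)| = 5.002 m/s.

5.00 m/s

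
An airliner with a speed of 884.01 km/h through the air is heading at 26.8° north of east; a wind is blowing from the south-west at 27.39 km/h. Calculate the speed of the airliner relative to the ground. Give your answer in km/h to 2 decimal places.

910.07 km/h

Taking east as x and north as y: velocity relative to the air = (789.055, 398.580) km/h; the air relative to ground = (19.368, 19.368) km/h.
Velocity relative to ground = (789.055, 398.580) + (19.368, 19.368) = (808.422, 417.948) km/h.
Speed = |(808.422, 417.948)| = 910.070 km/h.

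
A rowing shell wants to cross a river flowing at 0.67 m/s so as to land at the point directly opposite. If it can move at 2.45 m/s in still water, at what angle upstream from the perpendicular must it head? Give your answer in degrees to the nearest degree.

16°

To cancel the current, the upstream component of the rowing shell's velocity must equal the flow: 2.45 sin θ = 0.67.
sin θ = 0.67 / 2.45 = 0.2735.
θ = arcsin(0.2735) = 15.871°.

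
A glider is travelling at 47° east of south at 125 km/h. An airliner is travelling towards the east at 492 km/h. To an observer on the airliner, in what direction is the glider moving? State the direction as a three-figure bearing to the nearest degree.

Taking east as x and north as y: glider velocity = (91.419, -85.250) km/h; airliner velocity = (492.000, 0.000) km/h.
Velocity of glider relative to airliner = (91.419, -85.250) − (492.000, 0.000) = (-400.581, -85.250) km/h.
Bearing = atan2(-400.58, -85.25) = 257.99° clockwise from north.

258°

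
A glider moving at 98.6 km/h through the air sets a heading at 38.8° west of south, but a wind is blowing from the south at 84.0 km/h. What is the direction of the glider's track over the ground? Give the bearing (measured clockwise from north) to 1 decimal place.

276.6°

Taking east as x and north as y: velocity relative to the air = (-61.783, -76.843) km/h; the air relative to ground = (0.000, 84.000) km/h.
Velocity relative to ground = (-61.783, -76.843) + (0.000, 84.000) = (-61.783, 7.157) km/h.
Bearing = atan2(-61.78, 7.16) = 276.61° clockwise from north.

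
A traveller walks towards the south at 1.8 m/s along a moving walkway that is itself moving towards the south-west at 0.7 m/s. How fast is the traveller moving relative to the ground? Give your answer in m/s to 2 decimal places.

Taking east as x and north as y: moving walkway velocity = (-0.495, -0.495) m/s; traveller velocity relative to moving walkway = (0.000, -1.800) m/s.
Velocity relative to ground = (-0.495, -0.495) + (0.000, -1.800) = (-0.495, -2.295) m/s.
Speed = |(-0.495, -2.295)| = 2.348 m/s.

2.35 m/s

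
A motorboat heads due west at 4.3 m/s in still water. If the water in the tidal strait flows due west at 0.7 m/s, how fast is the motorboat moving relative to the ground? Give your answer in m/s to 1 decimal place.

5.0 m/s

Taking east as x and north as y: velocity relative to the water = (-4.300, 0.000) m/s; the water relative to ground = (-0.700, 0.000) m/s.
Velocity relative to ground = (-4.300, 0.000) + (-0.700, 0.000) = (-5.000, 0.000) m/s.
Speed = |(-5.000, 0.000)| = 5.000 m/s.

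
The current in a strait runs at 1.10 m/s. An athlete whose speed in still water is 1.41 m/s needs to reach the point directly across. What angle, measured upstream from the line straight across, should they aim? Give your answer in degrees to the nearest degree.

To cancel the current, the upstream component of the athlete's velocity must equal the flow: 1.41 sin θ = 1.10.
sin θ = 1.10 / 1.41 = 0.7801.
θ = arcsin(0.7801) = 51.274°.

51°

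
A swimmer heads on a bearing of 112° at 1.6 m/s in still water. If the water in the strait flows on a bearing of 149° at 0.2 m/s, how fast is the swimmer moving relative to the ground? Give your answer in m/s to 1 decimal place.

Taking east as x and north as y: velocity relative to the water = (1.483, -0.599) m/s; the water relative to ground = (0.103, -0.171) m/s.
Velocity relative to ground = (1.483, -0.599) + (0.103, -0.171) = (1.587, -0.771) m/s.
Speed = |(1.587, -0.771)| = 1.764 m/s.

1.8 m/s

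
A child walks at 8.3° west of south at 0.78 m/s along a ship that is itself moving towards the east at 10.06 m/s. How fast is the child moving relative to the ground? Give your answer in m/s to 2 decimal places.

Taking east as x and north as y: ship velocity = (10.060, 0.000) m/s; child velocity relative to ship = (-0.113, -0.772) m/s.
Velocity relative to ground = (10.060, 0.000) + (-0.113, -0.772) = (9.947, -0.772) m/s.
Speed = |(9.947, -0.772)| = 9.977 m/s.

9.98 m/s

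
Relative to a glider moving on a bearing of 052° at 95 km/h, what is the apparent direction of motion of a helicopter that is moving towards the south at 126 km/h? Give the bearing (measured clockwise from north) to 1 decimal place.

Taking east as x and north as y: helicopter velocity = (0.000, -126.000) km/h; glider velocity = (74.861, 58.488) km/h.
Velocity of helicopter relative to glider = (0.000, -126.000) − (74.861, 58.488) = (-74.861, -184.488) km/h.
Bearing = atan2(-74.86, -184.49) = 202.09° clockwise from north.

202.1°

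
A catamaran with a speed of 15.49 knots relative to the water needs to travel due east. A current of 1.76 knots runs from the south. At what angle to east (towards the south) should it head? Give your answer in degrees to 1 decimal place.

6.5°

The current pushes perpendicular to the desired track; the heading must have a component into the current equal to 1.76 knots: 15.49 sin θ = 1.76.
sin θ = 0.1136, so θ = 6.524°.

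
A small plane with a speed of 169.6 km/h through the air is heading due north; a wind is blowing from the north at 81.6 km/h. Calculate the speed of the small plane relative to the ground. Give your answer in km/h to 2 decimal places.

88.00 km/h

Taking east as x and north as y: velocity relative to the air = (0.000, 169.600) km/h; the air relative to ground = (0.000, -81.600) km/h.
Velocity relative to ground = (0.000, 169.600) + (0.000, -81.600) = (0.000, 88.000) km/h.
Speed = |(0.000, 88.000)| = 88.000 km/h.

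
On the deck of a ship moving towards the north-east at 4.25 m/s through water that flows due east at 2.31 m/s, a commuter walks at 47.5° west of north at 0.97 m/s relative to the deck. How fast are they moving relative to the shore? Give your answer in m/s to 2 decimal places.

In east/north components (m/s): commuter relative to ship = (-0.715, 0.655); ship relative to water = (3.005, 3.005); water relative to ground = (2.310, 0.000).
Sum = (4.600, 3.661) m/s.
Speed = |(4.600, 3.661)| = 5.879 m/s.

5.88 m/s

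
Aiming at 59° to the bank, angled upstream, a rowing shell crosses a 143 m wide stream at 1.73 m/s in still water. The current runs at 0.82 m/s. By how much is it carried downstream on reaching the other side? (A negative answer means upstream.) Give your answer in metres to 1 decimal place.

-6.8 m

Perpendicular speed = 1.483 m/s; crossing time = 143 / 1.483 = 96.433 s.
Net downstream speed = -0.071 m/s.
Drift = -0.071 × 96.433 = -6.848 m (upstream).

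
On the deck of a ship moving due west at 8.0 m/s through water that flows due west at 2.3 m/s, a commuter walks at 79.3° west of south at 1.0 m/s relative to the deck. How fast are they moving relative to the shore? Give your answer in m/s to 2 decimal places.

11.28 m/s

In east/north components (m/s): commuter relative to ship = (-0.983, -0.186); ship relative to water = (-8.000, 0.000); water relative to ground = (-2.300, 0.000).
Sum = (-11.283, -0.186) m/s.
Speed = |(-11.283, -0.186)| = 11.284 m/s.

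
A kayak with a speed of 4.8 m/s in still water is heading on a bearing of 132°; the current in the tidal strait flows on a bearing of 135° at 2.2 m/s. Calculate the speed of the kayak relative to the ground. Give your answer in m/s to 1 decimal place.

Taking east as x and north as y: velocity relative to the water = (3.567, -3.212) m/s; the water relative to ground = (1.556, -1.556) m/s.
Velocity relative to ground = (3.567, -3.212) + (1.556, -1.556) = (5.123, -4.767) m/s.
Speed = |(5.123, -4.767)| = 6.998 m/s.

7.0 m/s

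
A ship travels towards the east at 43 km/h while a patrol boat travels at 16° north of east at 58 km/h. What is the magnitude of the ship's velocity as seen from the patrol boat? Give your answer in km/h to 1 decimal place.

20.5 km/h

Taking east as x and north as y: ship velocity = (43.000, 0.000) km/h; patrol boat velocity = (55.753, 15.987) km/h.
Velocity of ship relative to patrol boat = (43.000, 0.000) − (55.753, 15.987) = (-12.753, -15.987) km/h.
Magnitude = |(-12.753, -15.987)| = 20.451 km/h.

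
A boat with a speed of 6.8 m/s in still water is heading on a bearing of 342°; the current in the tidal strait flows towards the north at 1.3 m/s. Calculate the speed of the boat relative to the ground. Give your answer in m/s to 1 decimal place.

8.0 m/s

Taking east as x and north as y: velocity relative to the water = (-2.101, 6.467) m/s; the water relative to ground = (0.000, 1.300) m/s.
Velocity relative to ground = (-2.101, 6.467) + (0.000, 1.300) = (-2.101, 7.767) m/s.
Speed = |(-2.101, 7.767)| = 8.046 m/s.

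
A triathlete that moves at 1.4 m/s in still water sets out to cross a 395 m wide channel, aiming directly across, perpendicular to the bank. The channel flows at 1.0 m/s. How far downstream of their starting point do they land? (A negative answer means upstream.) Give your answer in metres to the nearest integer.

282 m

Perpendicular speed = 1.400 m/s; crossing time = 395 / 1.400 = 282.143 s.
Net downstream speed = 1.000 m/s.
Drift = 1.000 × 282.143 = 282.143 m (downstream).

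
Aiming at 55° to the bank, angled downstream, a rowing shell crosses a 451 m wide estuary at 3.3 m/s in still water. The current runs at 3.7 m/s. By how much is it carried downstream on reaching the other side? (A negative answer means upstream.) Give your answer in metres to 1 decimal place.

933.1 m

Perpendicular speed = 2.703 m/s; crossing time = 451 / 2.703 = 166.839 s.
Net downstream speed = 5.593 m/s.
Drift = 5.593 × 166.839 = 933.099 m (downstream).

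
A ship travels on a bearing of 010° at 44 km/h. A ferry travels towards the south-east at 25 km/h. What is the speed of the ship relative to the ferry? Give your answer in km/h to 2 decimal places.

61.83 km/h

Taking east as x and north as y: ship velocity = (7.641, 43.332) km/h; ferry velocity = (17.678, -17.678) km/h.
Velocity of ship relative to ferry = (7.641, 43.332) − (17.678, -17.678) = (-10.037, 61.009) km/h.
Magnitude = |(-10.037, 61.009)| = 61.829 km/h.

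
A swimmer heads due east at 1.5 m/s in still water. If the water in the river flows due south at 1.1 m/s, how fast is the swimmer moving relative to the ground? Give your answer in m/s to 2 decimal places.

Taking east as x and north as y: velocity relative to the water = (1.500, 0.000) m/s; the water relative to ground = (0.000, -1.100) m/s.
Velocity relative to ground = (1.500, 0.000) + (0.000, -1.100) = (1.500, -1.100) m/s.
Speed = |(1.500, -1.100)| = 1.860 m/s.

1.86 m/s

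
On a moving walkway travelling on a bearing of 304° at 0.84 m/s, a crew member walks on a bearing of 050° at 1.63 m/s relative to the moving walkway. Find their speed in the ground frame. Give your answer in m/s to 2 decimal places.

1.61 m/s

Taking east as x and north as y: moving walkway velocity = (-0.696, 0.470) m/s; crew member velocity relative to moving walkway = (1.249, 1.048) m/s.
Velocity relative to ground = (-0.696, 0.470) + (1.249, 1.048) = (0.552, 1.517) m/s.
Speed = |(0.552, 1.517)| = 1.615 m/s.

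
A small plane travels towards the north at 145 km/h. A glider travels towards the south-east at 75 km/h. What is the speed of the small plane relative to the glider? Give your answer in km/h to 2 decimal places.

205.01 km/h

Taking east as x and north as y: small plane velocity = (0.000, 145.000) km/h; glider velocity = (53.033, -53.033) km/h.
Velocity of small plane relative to glider = (0.000, 145.000) − (53.033, -53.033) = (-53.033, 198.033) km/h.
Magnitude = |(-53.033, 198.033)| = 205.011 km/h.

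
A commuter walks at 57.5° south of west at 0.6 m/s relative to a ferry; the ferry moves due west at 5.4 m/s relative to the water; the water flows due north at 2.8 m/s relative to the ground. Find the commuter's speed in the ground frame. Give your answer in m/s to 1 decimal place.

6.2 m/s

In east/north components (m/s): commuter relative to ferry = (-0.322, -0.506); ferry relative to water = (-5.400, 0.000); water relative to ground = (0.000, 2.800).
Sum = (-5.722, 2.294) m/s.
Speed = |(-5.722, 2.294)| = 6.165 m/s.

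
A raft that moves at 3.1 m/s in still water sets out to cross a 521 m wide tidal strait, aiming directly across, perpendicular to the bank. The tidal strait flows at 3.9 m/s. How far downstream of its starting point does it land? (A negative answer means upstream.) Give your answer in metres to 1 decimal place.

655.5 m

Perpendicular speed = 3.100 m/s; crossing time = 521 / 3.100 = 168.065 s.
Net downstream speed = 3.900 m/s.
Drift = 3.900 × 168.065 = 655.452 m (downstream).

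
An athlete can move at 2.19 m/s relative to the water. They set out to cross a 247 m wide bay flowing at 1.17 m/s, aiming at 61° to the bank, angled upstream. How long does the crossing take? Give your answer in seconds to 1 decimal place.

The component of the athlete's velocity perpendicular to the bank is 2.19 × sin 61° = 1.915 m/s.
The flow acts along the bank and has no component across it.
Time = 247 / 1.915 = 128.954 s.

129.0 s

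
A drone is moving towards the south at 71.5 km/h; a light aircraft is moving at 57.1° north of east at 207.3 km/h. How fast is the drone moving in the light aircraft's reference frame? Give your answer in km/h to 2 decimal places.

270.14 km/h

Taking east as x and north as y: drone velocity = (0.000, -71.500) km/h; light aircraft velocity = (112.600, 174.053) km/h.
Velocity of drone relative to light aircraft = (0.000, -71.500) − (112.600, 174.053) = (-112.600, -245.553) km/h.
Magnitude = |(-112.600, -245.553)| = 270.139 km/h.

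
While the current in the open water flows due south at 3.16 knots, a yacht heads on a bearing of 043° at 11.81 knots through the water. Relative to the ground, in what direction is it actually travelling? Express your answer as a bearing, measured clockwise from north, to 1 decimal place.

Taking east as x and north as y: velocity relative to the water = (8.054, 8.637) knots; the water relative to ground = (0.000, -3.160) knots.
Velocity relative to ground = (8.054, 8.637) + (0.000, -3.160) = (8.054, 5.477) knots.
Bearing = atan2(8.05, 5.48) = 55.78° clockwise from north.

055.8°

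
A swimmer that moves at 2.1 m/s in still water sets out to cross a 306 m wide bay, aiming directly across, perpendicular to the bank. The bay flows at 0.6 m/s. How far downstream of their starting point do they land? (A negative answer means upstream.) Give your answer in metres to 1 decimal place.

87.4 m

Perpendicular speed = 2.100 m/s; crossing time = 306 / 2.100 = 145.714 s.
Net downstream speed = 0.600 m/s.
Drift = 0.600 × 145.714 = 87.429 m (downstream).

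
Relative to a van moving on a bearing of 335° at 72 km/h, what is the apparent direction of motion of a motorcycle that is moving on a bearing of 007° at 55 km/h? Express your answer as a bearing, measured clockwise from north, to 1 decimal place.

106.0°

Taking east as x and north as y: motorcycle velocity = (6.703, 54.590) km/h; van velocity = (-30.429, 65.254) km/h.
Velocity of motorcycle relative to van = (6.703, 54.590) − (-30.429, 65.254) = (37.131, -10.664) km/h.
Bearing = atan2(37.13, -10.66) = 106.02° clockwise from north.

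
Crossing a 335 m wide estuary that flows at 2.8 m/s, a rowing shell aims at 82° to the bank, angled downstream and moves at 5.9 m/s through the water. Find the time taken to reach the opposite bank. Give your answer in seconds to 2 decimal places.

The component of the rowing shell's velocity perpendicular to the bank is 5.9 × sin 82° = 5.843 m/s.
Only the cross-stream component determines the crossing time; the current contributes nothing perpendicular to the bank.
Time = 335 / 5.843 = 57.338 s.

57.34 s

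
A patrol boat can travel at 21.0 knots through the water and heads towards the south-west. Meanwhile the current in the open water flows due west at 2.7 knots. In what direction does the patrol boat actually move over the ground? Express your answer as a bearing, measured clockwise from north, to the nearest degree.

Taking east as x and north as y: velocity relative to the water = (-14.849, -14.849) knots; the water relative to ground = (-2.700, 0.000) knots.
Velocity relative to ground = (-14.849, -14.849) + (-2.700, 0.000) = (-17.549, -14.849) knots.
Bearing = atan2(-17.55, -14.85) = 229.76° clockwise from north.

230°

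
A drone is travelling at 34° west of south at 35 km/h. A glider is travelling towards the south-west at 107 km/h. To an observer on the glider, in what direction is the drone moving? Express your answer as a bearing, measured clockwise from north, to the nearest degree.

Taking east as x and north as y: drone velocity = (-19.572, -29.016) km/h; glider velocity = (-75.660, -75.660) km/h.
Velocity of drone relative to glider = (-19.572, -29.016) − (-75.660, -75.660) = (56.089, 46.644) km/h.
Bearing = atan2(56.09, 46.64) = 50.25° clockwise from north.

050°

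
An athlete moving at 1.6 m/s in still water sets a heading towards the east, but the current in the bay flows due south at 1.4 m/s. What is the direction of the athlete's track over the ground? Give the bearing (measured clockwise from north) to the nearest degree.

131°

Taking east as x and north as y: velocity relative to the water = (1.600, 0.000) m/s; the water relative to ground = (0.000, -1.400) m/s.
Velocity relative to ground = (1.600, 0.000) + (0.000, -1.400) = (1.600, -1.400) m/s.
Bearing = atan2(1.60, -1.40) = 131.19° clockwise from north.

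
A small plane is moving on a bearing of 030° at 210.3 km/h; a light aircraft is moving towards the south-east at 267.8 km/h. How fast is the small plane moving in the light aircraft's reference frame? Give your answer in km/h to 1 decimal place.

Taking east as x and north as y: small plane velocity = (105.150, 182.125) km/h; light aircraft velocity = (189.363, -189.363) km/h.
Velocity of small plane relative to light aircraft = (105.150, 182.125) − (189.363, -189.363) = (-84.213, 371.488) km/h.
Magnitude = |(-84.213, 371.488)| = 380.914 km/h.

380.9 km/h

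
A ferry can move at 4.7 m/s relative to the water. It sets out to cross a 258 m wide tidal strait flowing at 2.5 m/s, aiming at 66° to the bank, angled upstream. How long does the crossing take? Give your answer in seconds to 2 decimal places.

The component of the ferry's velocity perpendicular to the bank is 4.7 × sin 66° = 4.294 m/s.
Only the cross-stream component determines the crossing time; the current contributes nothing perpendicular to the bank.
Time = 258 / 4.294 = 60.089 s.

60.09 s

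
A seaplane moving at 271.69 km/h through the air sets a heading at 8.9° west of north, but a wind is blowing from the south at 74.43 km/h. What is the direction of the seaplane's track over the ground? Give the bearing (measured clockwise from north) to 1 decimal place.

Taking east as x and north as y: velocity relative to the air = (-42.033, 268.419) km/h; the air relative to ground = (0.000, 74.430) km/h.
Velocity relative to ground = (-42.033, 268.419) + (0.000, 74.430) = (-42.033, 342.849) km/h.
Bearing = atan2(-42.03, 342.85) = 353.01° clockwise from north.

353.0°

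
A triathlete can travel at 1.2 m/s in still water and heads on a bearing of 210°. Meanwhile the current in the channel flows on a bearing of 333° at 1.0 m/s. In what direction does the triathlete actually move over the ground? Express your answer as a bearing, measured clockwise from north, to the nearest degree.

Taking east as x and north as y: velocity relative to the water = (-0.600, -1.039) m/s; the water relative to ground = (-0.454, 0.891) m/s.
Velocity relative to ground = (-0.600, -1.039) + (-0.454, 0.891) = (-1.054, -0.148) m/s.
Bearing = atan2(-1.05, -0.15) = 261.99° clockwise from north.

262°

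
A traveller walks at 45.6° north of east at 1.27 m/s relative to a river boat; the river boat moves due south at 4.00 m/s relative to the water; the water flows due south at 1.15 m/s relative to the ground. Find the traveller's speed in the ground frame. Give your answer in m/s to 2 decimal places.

In east/north components (m/s): traveller relative to river boat = (0.889, 0.907); river boat relative to water = (0.000, -4.000); water relative to ground = (0.000, -1.150).
Sum = (0.889, -4.243) m/s.
Speed = |(0.889, -4.243)| = 4.335 m/s.

4.33 m/s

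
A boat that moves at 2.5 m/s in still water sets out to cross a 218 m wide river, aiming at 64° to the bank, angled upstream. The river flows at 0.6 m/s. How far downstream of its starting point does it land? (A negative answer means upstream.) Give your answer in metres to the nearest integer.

Perpendicular speed = 2.247 m/s; crossing time = 218 / 2.247 = 97.019 s.
Net downstream speed = -0.496 m/s.
Drift = -0.496 × 97.019 = -48.114 m (upstream).

-48 m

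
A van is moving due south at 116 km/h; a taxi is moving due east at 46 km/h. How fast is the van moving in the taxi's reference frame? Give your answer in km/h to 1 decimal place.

Taking east as x and north as y: van velocity = (0.000, -116.000) km/h; taxi velocity = (46.000, 0.000) km/h.
Velocity of van relative to taxi = (0.000, -116.000) − (46.000, 0.000) = (-46.000, -116.000) km/h.
Magnitude = |(-46.000, -116.000)| = 124.788 km/h.

124.8 km/h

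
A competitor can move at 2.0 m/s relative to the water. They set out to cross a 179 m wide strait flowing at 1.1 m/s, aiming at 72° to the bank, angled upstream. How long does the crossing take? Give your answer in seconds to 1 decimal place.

The component of the competitor's velocity perpendicular to the bank is 2.0 × sin 72° = 1.902 m/s.
The current is parallel to the bank, so it does not affect the crossing time.
Time = 179 / 1.902 = 94.106 s.

94.1 s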